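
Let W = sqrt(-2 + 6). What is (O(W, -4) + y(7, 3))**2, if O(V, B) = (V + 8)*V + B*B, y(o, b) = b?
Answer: 1521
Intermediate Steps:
W = 2 (W = sqrt(4) = 2)
O(V, B) = B**2 + V*(8 + V) (O(V, B) = (8 + V)*V + B**2 = V*(8 + V) + B**2 = B**2 + V*(8 + V))
(O(W, -4) + y(7, 3))**2 = (((-4)**2 + 2**2 + 8*2) + 3)**2 = ((16 + 4 + 16) + 3)**2 = (36 + 3)**2 = 39**2 = 1521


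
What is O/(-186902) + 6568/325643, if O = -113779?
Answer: 38278907233/60863327986 ≈ 0.62893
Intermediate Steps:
O/(-186902) + 6568/325643 = -113779/(-186902) + 6568/325643 = -113779*(-1/186902) + 6568*(1/325643) = 113779/186902 + 6568/325643 = 38278907233/60863327986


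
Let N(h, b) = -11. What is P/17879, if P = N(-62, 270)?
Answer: -11/17879 ≈ -0.00061525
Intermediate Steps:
P = -11
P/17879 = -11/17879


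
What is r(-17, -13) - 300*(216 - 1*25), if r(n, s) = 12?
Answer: -57288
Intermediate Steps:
r(-17, -13) - 300*(216 - 1*25) = 12 - 300*(216 - 1*25) = 12 - 300*(216 - 25) = 12 - 300*191 = 12 - 57300 = -57288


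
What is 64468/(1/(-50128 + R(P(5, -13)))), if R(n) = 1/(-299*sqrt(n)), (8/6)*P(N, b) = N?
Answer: -3231651904 - 128936*sqrt(15)/4485 ≈ -3.2317e+9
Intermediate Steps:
P(N, b) = 3*N/4
R(n) = -1/(299*sqrt(n))
64468/(1/(-50128 + R(P(5, -13)))) = 64468/(1/(-50128 - 2*sqrt(15)/15/299)) = 64468/(1/(-50128 - 2*sqrt(15)/4485)) = 64468*(-50128 - 2*sqrt(15)/4485) = -3231651904 - 128936*sqrt(15)/4485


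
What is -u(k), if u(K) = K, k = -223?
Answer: 223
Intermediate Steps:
-u(k) = -1*(-223) = 223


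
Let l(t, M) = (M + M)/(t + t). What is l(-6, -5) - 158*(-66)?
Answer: 62573/6 ≈ 10429.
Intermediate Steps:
l(t, M) = M/t (l(t, M) = (2*M)/((2*t)) = (2*M)*(1/(2*t)) = M/t)
l(-6, -5) - 158*(-66) = -5/(-6) - 158*(-66) = -5*(-1/6) + 10428 = 5/6 + 10428 = 62573/6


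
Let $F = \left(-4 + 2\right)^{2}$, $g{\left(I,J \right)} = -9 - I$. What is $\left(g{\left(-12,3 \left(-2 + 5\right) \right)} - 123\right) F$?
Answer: $-480$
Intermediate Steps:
$F = 4$ ($F = \left(-2\right)^{2} = 4$)
$\left(g{\left(-12,3 \left(-2 + 5\right) \right)} - 123\right) F = \left(\left(-9 - -12\right) - 123\right) 4 = \left(\left(-9 + 12\right) - 123\right) 4 = \left(3 - 123\right) 4 = \left(-120\right) 4 = -480$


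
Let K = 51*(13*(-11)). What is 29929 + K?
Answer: 22636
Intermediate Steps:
K = -7293 (K = 51*(-143) = -7293)
29929 + K = 29929 - 7293 = 22636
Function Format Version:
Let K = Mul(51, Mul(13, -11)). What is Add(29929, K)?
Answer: 22636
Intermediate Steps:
K = -7293 (K = Mul(51, -143) = -7293)
Add(29929, K) = Add(29929, -7293) = 22636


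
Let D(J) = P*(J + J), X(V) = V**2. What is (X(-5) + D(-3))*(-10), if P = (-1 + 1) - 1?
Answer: -310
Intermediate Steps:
P = -1 (P = 0 - 1 = -1)
D(J) = -2*J (D(J) = -(J + J) = -2*J)
(X(-5) + D(-3))*(-10) = ((-5)**2 - 2*(-3))*(-10) = (25 + 6)*(-10) = 31*(-10) = -310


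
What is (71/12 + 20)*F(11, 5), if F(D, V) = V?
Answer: 1555/12 ≈ 129.58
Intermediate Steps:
(71/12 + 20)*F(11, 5) = (71/12 + 20)*5 = (311/12)*5 = 1555/12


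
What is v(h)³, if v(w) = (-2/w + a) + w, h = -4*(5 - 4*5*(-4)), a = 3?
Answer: -188024189228569/4913000 ≈ -3.8271e+7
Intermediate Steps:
h = -340 (h = -4*(5 - 20*(-4)) = -4*(5 + 80) = -4*85 = -340)
v(w) = 3 + w - 2/w (v(w) = (-2/w + 3) + w = (3 - 2/w) + w = 3 + w - 2/w)
v(h)³ = (3 - 340 - 2/(-340))³ = (3 - 340 - 2*(-1/340))³ = (3 - 340 + 1/170)³ = (-57289/170)³ = -188024189228569/4913000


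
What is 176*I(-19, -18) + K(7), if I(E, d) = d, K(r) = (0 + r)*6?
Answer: -3126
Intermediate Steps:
K(r) = 6*r (K(r) = r*6 = 6*r)
176*I(-19, -18) + K(7) = 176*(-18) + 6*7 = -3168 + 42 = -3126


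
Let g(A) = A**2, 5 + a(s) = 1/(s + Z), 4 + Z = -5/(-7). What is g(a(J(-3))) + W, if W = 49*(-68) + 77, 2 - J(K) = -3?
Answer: -465911/144 ≈ -3235.5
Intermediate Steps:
J(K) = 5 (J(K) = 2 - 1*(-3) = 2 + 3 = 5)
Z = -23/7 (Z = -4 - 5/(-7) = -4 - 5*(-1/7) = -4 + 5/7 = -23/7 ≈ -3.2857)
W = -3255 (W = -3332 + 77 = -3255)
a(s) = -5 + 1/(-23/7 + s) (a(s) = -5 + 1/(s - 23/7) = -5 + 1/(-23/7 + s))
g(a(J(-3))) + W = ((122 - 35*5)/(-23 + 7*5))**2 - 3255 = ((122 - 175)/(-23 + 35))**2 - 3255 = (-53/12)**2 - 3255 = 2809/144 - 3255 = -465911/144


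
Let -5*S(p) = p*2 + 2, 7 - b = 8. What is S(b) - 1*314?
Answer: -314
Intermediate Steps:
b = -1 (b = 7 - 1*8 = 7 - 8 = -1)
S(p) = -2/5 - 2*p/5 (S(p) = -(p*2 + 2)/5 = -(2*p + 2)/5 = -(2 + 2*p)/5 = -2/5 - 2*p/5)
S(b) - 1*314 = (-2/5 - 2/5*(-1)) - 1*314 = (-2/5 + 2/5) - 314 = 0 - 314 = -314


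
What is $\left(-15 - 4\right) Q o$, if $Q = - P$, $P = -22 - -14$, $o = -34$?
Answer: $5168$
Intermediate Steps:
$P = -8$ ($P = -22 + 14 = -8$)
$Q = 8$ ($Q = \left(-1\right) \left(-8\right) = 8$)
$\left(-15 - 4\right) Q o = \left(-15 - 4\right) 8 \left(-34\right) = \left(-19\right) 8 \left(-34\right) = \left(-152\right) \left(-34\right) = 5168$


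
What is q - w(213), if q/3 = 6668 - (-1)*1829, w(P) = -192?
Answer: 25683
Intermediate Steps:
q = 25491 (q = 3*(6668 - (-1)*1829) = 3*(6668 - 1*(-1829)) = 3*(6668 + 1829) = 3*8497 = 25491)
q - w(213) = 25491 - 1*(-192) = 25491 + 192 = 25683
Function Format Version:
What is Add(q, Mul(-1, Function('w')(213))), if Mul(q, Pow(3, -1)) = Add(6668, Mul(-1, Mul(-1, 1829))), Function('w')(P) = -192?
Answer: 25683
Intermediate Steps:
q = 25491 (q = Mul(3, Add(6668, Mul(-1, Mul(-1, 1829)))) = Mul(3, Add(6668, Mul(-1, -1829))) = Mul(3, Add(6668, 1829)) = Mul(3, 8497) = 25491)
Add(q, Mul(-1, Function('w')(213))) = Add(25491, Mul(-1, -192)) = Add(25491, 192) = 25683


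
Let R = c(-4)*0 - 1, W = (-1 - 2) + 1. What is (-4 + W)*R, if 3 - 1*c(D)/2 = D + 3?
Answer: 6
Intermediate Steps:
c(D) = -2*D (c(D) = 6 - 2*(D + 3) = 6 - 2*(3 + D) = 6 + (-6 - 2*D) = -2*D)
W = -2 (W = -3 + 1 = -2)
R = -1 (R = -2*(-4)*0 - 1 = 8*0 - 1 = 0 - 1 = -1)
(-4 + W)*R = (-4 - 2)*(-1) = -6*(-1) = 6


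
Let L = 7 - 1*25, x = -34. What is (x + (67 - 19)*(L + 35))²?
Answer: 611524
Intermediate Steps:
L = -18 (L = 7 - 25 = -18)
(x + (67 - 19)*(L + 35))² = (-34 + (67 - 19)*(-18 + 35))² = (-34 + 48*17)² = (-34 + 816)² = 782² = 611524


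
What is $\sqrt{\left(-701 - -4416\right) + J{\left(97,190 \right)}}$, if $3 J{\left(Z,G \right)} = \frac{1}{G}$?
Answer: $\frac{\sqrt{1207004070}}{570} \approx 60.951$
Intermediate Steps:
$J{\left(Z,G \right)} = \frac{1}{3 G}$
$\sqrt{\left(-701 - -4416\right) + J{\left(97,190 \right)}} = \sqrt{\left(-701 - -4416\right) + \frac{1}{3 \cdot 190}} = \sqrt{\left(-701 + 4416\right) + \frac{1}{3} \cdot \frac{1}{190}} = \sqrt{3715 + \frac{1}{570}} = \sqrt{\frac{2117551}{570}} = \frac{\sqrt{1207004070}}{570}$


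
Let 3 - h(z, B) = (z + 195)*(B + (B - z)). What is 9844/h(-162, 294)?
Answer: -9844/24747 ≈ -0.39779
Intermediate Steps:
h(z, B) = 3 - (195 + z)*(-z + 2*B) (h(z, B) = 3 - (z + 195)*(B + (B - z)) = 3 - (195 + z)*(-z + 2*B))
9844/h(-162, 294) = 9844/(3 + (-162)² - 390*294 + 195*(-162) - 2*294*(-162)) = 9844/(3 + 26244 - 114660 - 31590 + 95256) = 9844/(-24747) = 9844*(-1/24747) = -9844/24747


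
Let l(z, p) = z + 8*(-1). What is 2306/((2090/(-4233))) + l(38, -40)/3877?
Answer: -18922244823/4051465 ≈ -4670.5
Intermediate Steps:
l(z, p) = -8 + z (l(z, p) = z - 8 = -8 + z)
2306/((2090/(-4233))) + l(38, -40)/3877 = 2306/((2090/(-4233))) + (-8 + 38)/3877 = 2306/((2090*(-1/4233))) + 30*(1/3877) = 2306/(-2090/4233) + 30/3877 = 2306*(-4233/2090) + 30/3877 = -4880649/1045 + 30/3877 = -18922244823/4051465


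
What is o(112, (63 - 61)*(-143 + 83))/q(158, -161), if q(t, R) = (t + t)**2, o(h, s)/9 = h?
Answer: 63/6241 ≈ 0.010095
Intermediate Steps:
o(h, s) = 9*h
q(t, R) = 4*t**2 (q(t, R) = (2*t)**2 = 4*t**2)
o(112, (63 - 61)*(-143 + 83))/q(158, -161) = (9*112)/((4*158**2)) = 1008/((4*24964)) = 1008/99856 = 1008*(1/99856) = 63/6241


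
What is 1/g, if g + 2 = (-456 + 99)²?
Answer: 1/127447 ≈ 7.8464e-6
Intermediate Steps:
g = 127447 (g = -2 + (-456 + 99)² = -2 + (-357)² = -2 + 127449 = 127447)
1/g = 1/127447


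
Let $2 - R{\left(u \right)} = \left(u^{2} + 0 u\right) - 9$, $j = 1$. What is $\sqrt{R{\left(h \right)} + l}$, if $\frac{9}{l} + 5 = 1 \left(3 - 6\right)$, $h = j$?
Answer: $\frac{\sqrt{142}}{4} \approx 2.9791$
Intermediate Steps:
$h = 1$
$R{\left(u \right)} = 11 - u^{2}$ ($R{\left(u \right)} = 2 - \left(\left(u^{2} + 0 u\right) - 9\right) = 2 - \left(\left(u^{2} + 0\right) - 9\right) = 2 - \left(u^{2} - 9\right) = 2 - \left(-9 + u^{2}\right) = 11 - u^{2}$)
$l = - \frac{9}{8}$ ($l = \frac{9}{-5 + 1 \left(3 - 6\right)} = \frac{9}{-5 + 1 \left(-3\right)} = \frac{9}{-5 - 3} = \frac{9}{-8} = 9 \left(- \frac{1}{8}\right) = - \frac{9}{8} \approx -1.125$)
$\sqrt{R{\left(h \right)} + l} = \sqrt{\left(11 - 1^{2}\right) - \frac{9}{8}} = \sqrt{\left(11 - 1\right) - \frac{9}{8}} = \sqrt{10 - \frac{9}{8}} = \sqrt{\frac{71}{8}} = \frac{\sqrt{142}}{4}$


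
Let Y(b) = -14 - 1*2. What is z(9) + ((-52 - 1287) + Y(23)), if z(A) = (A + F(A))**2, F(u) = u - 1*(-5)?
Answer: -826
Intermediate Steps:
F(u) = 5 + u (F(u) = u + 5 = 5 + u)
Y(b) = -16 (Y(b) = -14 - 2 = -16)
z(A) = (5 + 2*A)**2 (z(A) = (A + (5 + A))**2 = (5 + 2*A)**2)
z(9) + ((-52 - 1287) + Y(23)) = (5 + 2*9)**2 + ((-52 - 1287) - 16) = (5 + 18)**2 + (-1339 - 16) = 23**2 - 1355 = 529 - 1355 = -826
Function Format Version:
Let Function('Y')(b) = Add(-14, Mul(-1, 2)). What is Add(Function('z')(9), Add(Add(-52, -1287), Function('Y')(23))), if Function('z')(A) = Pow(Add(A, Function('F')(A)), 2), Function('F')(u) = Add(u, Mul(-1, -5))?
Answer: -826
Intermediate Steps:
Function('F')(u) = Add(5, u) (Function('F')(u) = Add(u, 5) = Add(5, u))
Function('Y')(b) = -16 (Function('Y')(b) = Add(-14, -2) = -16)
Function('z')(A) = Pow(Add(5, Mul(2, A)), 2) (Function('z')(A) = Pow(Add(A, Add(5, A)), 2) = Pow(Add(5, Mul(2, A)), 2))
Add(Function('z')(9), Add(Add(-52, -1287), Function('Y')(23))) = Add(Pow(Add(5, Mul(2, 9)), 2), Add(Add(-52, -1287), -16)) = Add(Pow(Add(5, 18), 2), Add(-1339, -16)) = Add(Pow(23, 2), -1355) = Add(529, -1355) = -826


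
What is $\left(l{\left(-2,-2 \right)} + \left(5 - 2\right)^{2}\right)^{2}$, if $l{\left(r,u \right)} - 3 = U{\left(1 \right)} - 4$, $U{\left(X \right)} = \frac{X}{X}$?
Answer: $81$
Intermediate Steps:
$U{\left(X \right)} = 1$
$l{\left(r,u \right)} = 0$ ($l{\left(r,u \right)} = 3 + \left(1 - 4\right) = 3 - 3 = 0$)
$\left(l{\left(-2,-2 \right)} + \left(5 - 2\right)^{2}\right)^{2} = \left(0 + \left(5 - 2\right)^{2}\right)^{2} = \left(0 + 3^{2}\right)^{2} = \left(0 + 9\right)^{2} = 9^{2} = 81$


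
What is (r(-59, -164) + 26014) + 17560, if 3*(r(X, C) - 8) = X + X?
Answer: 130628/3 ≈ 43543.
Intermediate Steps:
r(X, C) = 8 + 2*X/3 (r(X, C) = 8 + (X + X)/3 = 8 + (2*X)/3 = 8 + 2*X/3)
(r(-59, -164) + 26014) + 17560 = ((8 + (⅔)*(-59)) + 26014) + 17560 = ((8 - 118/3) + 26014) + 17560 = (-94/3 + 26014) + 17560 = 77948/3 + 17560 = 130628/3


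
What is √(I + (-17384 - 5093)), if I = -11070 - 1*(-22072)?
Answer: 15*I*√51 ≈ 107.12*I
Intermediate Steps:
I = 11002 (I = -11070 + 22072 = 11002)
√(I + (-17384 - 5093)) = √(11002 + (-17384 - 5093)) = √(11002 - 22477) = √(-11475) = 15*I*√51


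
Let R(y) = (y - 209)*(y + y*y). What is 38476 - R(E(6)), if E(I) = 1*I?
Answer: 47002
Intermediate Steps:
E(I) = I
R(y) = (-209 + y)*(y + y**2)
38476 - R(E(6)) = 38476 - 6*(-209 + 6**2 - 208*6) = 38476 - 6*(-209 + 36 - 1248) = 38476 - 6*(-1421) = 38476 - 1*(-8526) = 38476 + 8526 = 47002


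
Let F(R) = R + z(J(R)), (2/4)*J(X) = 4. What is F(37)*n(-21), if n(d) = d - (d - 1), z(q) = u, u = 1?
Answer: 38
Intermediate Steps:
J(X) = 8 (J(X) = 2*4 = 8)
z(q) = 1
F(R) = 1 + R (F(R) = R + 1 = 1 + R)
n(d) = 1 (n(d) = d - (-1 + d) = d + (1 - d) = 1)
F(37)*n(-21) = (1 + 37)*1 = 38*1 = 38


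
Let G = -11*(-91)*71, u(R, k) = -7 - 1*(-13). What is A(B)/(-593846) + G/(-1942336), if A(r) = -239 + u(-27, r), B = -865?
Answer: -1897848399/52429475648 ≈ -0.036198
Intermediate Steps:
u(R, k) = 6 (u(R, k) = -7 + 13 = 6)
G = 71071 (G = 1001*71 = 71071)
A(r) = -233 (A(r) = -239 + 6 = -233)
A(B)/(-593846) + G/(-1942336) = -233/(-593846) + 71071/(-1942336) = -233*(-1/593846) + 71071*(-1/1942336) = 233/593846 - 6461/176576 = -1897848399/52429475648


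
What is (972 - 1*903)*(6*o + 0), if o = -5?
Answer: -2070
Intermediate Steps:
(972 - 1*903)*(6*o + 0) = (972 - 1*903)*(6*(-5) + 0) = (972 - 903)*(-30 + 0) = 69*(-30) = -2070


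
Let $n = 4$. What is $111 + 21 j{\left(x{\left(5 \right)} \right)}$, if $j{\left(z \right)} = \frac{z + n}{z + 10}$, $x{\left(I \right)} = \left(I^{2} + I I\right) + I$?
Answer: $\frac{8454}{65} \approx 130.06$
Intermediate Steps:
$x{\left(I \right)} = I + 2 I^{2}$ ($x{\left(I \right)} = \left(I^{2} + I^{2}\right) + I = 2 I^{2} + I = I + 2 I^{2}$)
$j{\left(z \right)} = \frac{4 + z}{10 + z}$ ($j{\left(z \right)} = \frac{z + 4}{z + 10} = \frac{4 + z}{10 + z}$)
$111 + 21 j{\left(x{\left(5 \right)} \right)} = 111 + 21 \frac{4 + 5 \left(1 + 2 \cdot 5\right)}{10 + 5 \left(1 + 2 \cdot 5\right)} = 111 + 21 \frac{4 + 5 \left(1 + 10\right)}{10 + 5 \left(1 + 10\right)} = 111 + 21 \frac{4 + 5 \cdot 11}{10 + 5 \cdot 11} = 111 + 21 \frac{4 + 55}{10 + 55} = 111 + 21 \cdot \frac{1}{65} \cdot 59 = 111 + 21 \cdot \frac{59}{65} = 111 + \frac{1239}{65} = \frac{8454}{65}$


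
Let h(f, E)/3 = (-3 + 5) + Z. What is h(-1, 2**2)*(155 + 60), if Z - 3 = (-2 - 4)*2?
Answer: -4515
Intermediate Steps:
Z = -9 (Z = 3 + (-2 - 4)*2 = 3 - 6*2 = 3 - 12 = -9)
h(f, E) = -21 (h(f, E) = 3*((-3 + 5) - 9) = 3*(2 - 9) = 3*(-7) = -21)
h(-1, 2**2)*(155 + 60) = -21*(155 + 60) = -21*215 = -4515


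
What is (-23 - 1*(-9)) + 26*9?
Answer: 220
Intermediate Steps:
(-23 - 1*(-9)) + 26*9 = (-23 + 9) + 234 = -14 + 234 = 220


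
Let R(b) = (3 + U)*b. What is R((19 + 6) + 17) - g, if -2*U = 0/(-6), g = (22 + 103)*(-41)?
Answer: 5251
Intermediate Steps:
g = -5125 (g = 125*(-41) = -5125)
U = 0 (U = -0/(-6) = -0*(-1)/6 = -½*0 = 0)
R(b) = 3*b (R(b) = (3 + 0)*b = 3*b)
R((19 + 6) + 17) - g = 3*((19 + 6) + 17) - 1*(-5125) = 3*(25 + 17) + 5125 = 3*42 + 5125 = 126 + 5125 = 5251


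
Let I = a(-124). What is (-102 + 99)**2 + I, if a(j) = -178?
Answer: -169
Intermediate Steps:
I = -178
(-102 + 99)**2 + I = (-102 + 99)**2 - 178 = (-3)**2 - 178 = 9 - 178 = -169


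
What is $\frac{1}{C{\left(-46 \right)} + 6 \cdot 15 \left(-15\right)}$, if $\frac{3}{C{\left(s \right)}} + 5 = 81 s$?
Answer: $- \frac{3731}{5036853} \approx -0.00074074$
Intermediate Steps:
$C{\left(s \right)} = \frac{3}{-5 + 81 s}$
$\frac{1}{C{\left(-46 \right)} + 6 \cdot 15 \left(-15\right)} = \frac{1}{\frac{3}{-5 + 81 \left(-46\right)} + 6 \cdot 15 \left(-15\right)} = \frac{1}{\frac{3}{-5 - 3726} + 90 \left(-15\right)} = \frac{1}{\frac{3}{-3731} - 1350} = \frac{1}{3 \left(- \frac{1}{3731}\right) - 1350} = \frac{1}{- \frac{3}{3731} - 1350} = \frac{1}{- \frac{5036853}{3731}} = - \frac{3731}{5036853}$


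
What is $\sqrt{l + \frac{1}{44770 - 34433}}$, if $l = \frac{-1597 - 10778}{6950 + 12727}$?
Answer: $\frac{i \sqrt{2890572103455778}}{67800383} \approx 0.79298 i$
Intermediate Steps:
$l = - \frac{4125}{6559}$ ($l = - \frac{12375}{19677} = \left(-12375\right) \frac{1}{19677} = - \frac{4125}{6559} \approx -0.62891$)
$\sqrt{l + \frac{1}{44770 - 34433}} = \sqrt{- \frac{4125}{6559} + \frac{1}{44770 - 34433}} = \sqrt{- \frac{4125}{6559} + \frac{1}{10337}} = \sqrt{- \frac{42633566}{67800383}} = \frac{i \sqrt{2890572103455778}}{67800383}$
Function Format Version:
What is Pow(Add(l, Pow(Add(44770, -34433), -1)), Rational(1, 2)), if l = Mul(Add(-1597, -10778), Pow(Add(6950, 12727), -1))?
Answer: Mul(Rational(1, 67800383), I, Pow(2890572103455778, Rational(1, 2))) ≈ Mul(0.79298, I)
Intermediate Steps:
l = Rational(-4125, 6559) (l = Mul(-12375, Pow(19677, -1)) = Mul(-12375, Rational(1, 19677)) = Rational(-4125, 6559) ≈ -0.62891)
Pow(Add(l, Pow(Add(44770, -34433), -1)), Rational(1, 2)) = Pow(Add(Rational(-4125, 6559), Pow(Add(44770, -34433), -1)), Rational(1, 2)) = Pow(Add(Rational(-4125, 6559), Pow(10337, -1)), Rational(1, 2)) = Pow(Add(Rational(-4125, 6559), Rational(1, 10337)), Rational(1, 2)) = Pow(Rational(-42633566, 67800383), Rational(1, 2)) = Mul(Rational(1, 67800383), I, Pow(2890572103455778, Rational(1, 2)))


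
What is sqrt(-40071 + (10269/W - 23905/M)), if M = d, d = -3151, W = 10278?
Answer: 3*I*sqrt(57639953740866978)/3598442 ≈ 200.16*I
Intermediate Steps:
M = -3151
sqrt(-40071 + (10269/W - 23905/M)) = sqrt(-40071 + (10269/10278 - 23905/(-3151))) = sqrt(-40071 + (10269*(1/10278) - 23905*(-1/3151))) = sqrt(-40071 + (1141/1142 + 23905/3151)) = sqrt(-40071 + 30894801/3598442) = sqrt(-144162274581/3598442) = 3*I*sqrt(57639953740866978)/3598442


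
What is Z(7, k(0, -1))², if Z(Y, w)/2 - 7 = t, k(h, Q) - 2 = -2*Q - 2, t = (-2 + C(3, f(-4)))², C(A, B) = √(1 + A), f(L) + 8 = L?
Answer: 196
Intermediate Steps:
f(L) = -8 + L
t = 0 (t = (-2 + √(1 + 3))² = (-2 + √4)² = (-2 + 2)² = 0² = 0)
k(h, Q) = -2*Q (k(h, Q) = 2 + (-2*Q - 2) = 2 + (-2 - 2*Q) = -2*Q)
Z(Y, w) = 14 (Z(Y, w) = 14 + 2*0 = 14 + 0 = 14)
Z(7, k(0, -1))² = 14² = 196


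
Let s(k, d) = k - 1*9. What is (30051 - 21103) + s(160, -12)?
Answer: 9099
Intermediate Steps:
s(k, d) = -9 + k (s(k, d) = k - 9 = -9 + k)
(30051 - 21103) + s(160, -12) = (30051 - 21103) + (-9 + 160) = 8948 + 151 = 9099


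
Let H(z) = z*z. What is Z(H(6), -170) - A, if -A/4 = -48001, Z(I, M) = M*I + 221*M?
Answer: -235694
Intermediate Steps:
H(z) = z²
Z(I, M) = 221*M + I*M (Z(I, M) = I*M + 221*M = 221*M + I*M)
A = 192004 (A = -4*(-48001) = 192004)
Z(H(6), -170) - A = -170*(221 + 6²) - 1*192004 = -170*(221 + 36) - 192004 = -170*257 - 192004 = -43690 - 192004 = -235694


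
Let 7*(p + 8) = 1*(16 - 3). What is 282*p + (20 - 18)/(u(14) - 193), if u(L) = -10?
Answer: -351656/203 ≈ -1732.3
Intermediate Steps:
p = -43/7 (p = -8 + (1*(16 - 3))/7 = -8 + (1*13)/7 = -8 + (⅐)*13 = -8 + 13/7 = -43/7 ≈ -6.1429)
282*p + (20 - 18)/(u(14) - 193) = 282*(-43/7) + (20 - 18)/(-10 - 193) = -12126/7 + 2/(-203) = -12126/7 + 2*(-1/203) = -12126/7 - 2/203 = -351656/203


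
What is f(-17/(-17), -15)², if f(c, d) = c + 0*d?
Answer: 1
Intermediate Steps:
f(c, d) = c (f(c, d) = c + 0 = c)
f(-17/(-17), -15)² = (-17/(-17))² = (-17*(-1/17))² = 1² = 1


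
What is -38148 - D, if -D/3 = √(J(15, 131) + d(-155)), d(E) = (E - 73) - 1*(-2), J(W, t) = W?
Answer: -38148 + 3*I*√211 ≈ -38148.0 + 43.578*I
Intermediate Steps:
d(E) = -71 + E (d(E) = (-73 + E) + 2 = -71 + E)
D = -3*I*√211 (D = -3*√(15 + (-71 - 155)) = -3*√(15 - 226) = -3*I*√211 ≈ -43.578*I)
-38148 - D = -38148 - (-3)*I*√211 = -38148 + 3*I*√211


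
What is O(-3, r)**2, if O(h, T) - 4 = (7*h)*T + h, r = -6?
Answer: 16129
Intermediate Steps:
O(h, T) = 4 + h + 7*T*h (O(h, T) = 4 + ((7*h)*T + h) = 4 + (7*T*h + h) = 4 + (h + 7*T*h) = 4 + h + 7*T*h)
O(-3, r)**2 = (4 - 3 + 7*(-6)*(-3))**2 = (4 - 3 + 126)**2 = 127**2 = 16129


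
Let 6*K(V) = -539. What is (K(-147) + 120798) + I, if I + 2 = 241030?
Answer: 2170417/6 ≈ 3.6174e+5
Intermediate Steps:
I = 241028 (I = -2 + 241030 = 241028)
K(V) = -539/6 (K(V) = (⅙)*(-539) = -539/6)
(K(-147) + 120798) + I = (-539/6 + 120798) + 241028 = 724249/6 + 241028 = 2170417/6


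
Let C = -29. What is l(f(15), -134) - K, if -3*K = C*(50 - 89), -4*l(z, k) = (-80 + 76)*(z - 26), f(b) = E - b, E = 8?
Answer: 344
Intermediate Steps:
f(b) = 8 - b
l(z, k) = -26 + z (l(z, k) = -(-80 + 76)*(z - 26)/4 = -(-1)*(-26 + z) = -(104 - 4*z)/4 = -26 + z)
K = -377 (K = -(-29)*(50 - 89)/3 = -(-29)*(-39)/3 = -1/3*1131 = -377)
l(f(15), -134) - K = (-26 + (8 - 1*15)) - 1*(-377) = (-26 + (8 - 15)) + 377 = (-26 - 7) + 377 = -33 + 377 = 344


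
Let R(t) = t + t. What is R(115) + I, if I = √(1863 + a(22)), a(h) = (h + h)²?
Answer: 230 + √3799 ≈ 291.64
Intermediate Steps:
a(h) = 4*h² (a(h) = (2*h)² = 4*h²)
R(t) = 2*t
I = √3799 (I = √(1863 + 4*22²) = √(1863 + 4*484) = √(1863 + 1936) = √3799 ≈ 61.636)
R(115) + I = 2*115 + √3799 = 230 + √3799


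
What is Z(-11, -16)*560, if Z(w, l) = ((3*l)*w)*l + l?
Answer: -4739840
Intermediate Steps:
Z(w, l) = l + 3*w*l² (Z(w, l) = (3*l*w)*l + l = 3*w*l² + l = l + 3*w*l²)
Z(-11, -16)*560 = -16*(1 + 3*(-16)*(-11))*560 = -16*(1 + 528)*560 = -16*529*560 = -8464*560 = -4739840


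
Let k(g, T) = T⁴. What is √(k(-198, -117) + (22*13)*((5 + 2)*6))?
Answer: √187400733 ≈ 13689.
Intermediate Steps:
√(k(-198, -117) + (22*13)*((5 + 2)*6)) = √((-117)⁴ + (22*13)*((5 + 2)*6)) = √(187388721 + 286*(7*6)) = √(187388721 + 286*42) = √(187388721 + 12012) = √187400733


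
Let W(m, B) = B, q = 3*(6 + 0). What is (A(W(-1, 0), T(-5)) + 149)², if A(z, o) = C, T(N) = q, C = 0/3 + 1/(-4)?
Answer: 354025/16 ≈ 22127.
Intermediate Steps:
q = 18 (q = 3*6 = 18)
C = -¼ (C = 0*(⅓) + 1*(-¼) = 0 - ¼ = -¼ ≈ -0.25000)
T(N) = 18
A(z, o) = -¼
(A(W(-1, 0), T(-5)) + 149)² = (-¼ + 149)² = (595/4)² = 354025/16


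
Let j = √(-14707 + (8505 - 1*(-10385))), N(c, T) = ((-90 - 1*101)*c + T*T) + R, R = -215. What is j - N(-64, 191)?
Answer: -48490 + √4183 ≈ -48425.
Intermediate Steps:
N(c, T) = -215 + T² - 191*c (N(c, T) = ((-90 - 1*101)*c + T*T) - 215 = ((-90 - 101)*c + T²) - 215 = (-191*c + T²) - 215 = (T² - 191*c) - 215 = -215 + T² - 191*c)
j = √4183 (j = √(-14707 + (8505 + 10385)) = √(-14707 + 18890) = √4183 ≈ 64.676)
j - N(-64, 191) = √4183 - (-215 + 191² - 191*(-64)) = √4183 - (-215 + 36481 + 12224) = √4183 - 1*48490 = √4183 - 48490 = -48490 + √4183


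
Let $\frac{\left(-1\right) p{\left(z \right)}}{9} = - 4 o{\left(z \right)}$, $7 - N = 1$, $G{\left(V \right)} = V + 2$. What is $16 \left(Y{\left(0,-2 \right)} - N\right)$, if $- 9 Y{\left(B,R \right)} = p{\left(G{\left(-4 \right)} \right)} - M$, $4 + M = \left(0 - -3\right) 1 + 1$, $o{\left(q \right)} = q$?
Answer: $32$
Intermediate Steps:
$G{\left(V \right)} = 2 + V$
$N = 6$ ($N = 7 - 1 = 6$)
$M = 0$ ($M = -4 + \left(\left(0 - -3\right) 1 + 1\right) = -4 + \left(\left(0 + 3\right) 1 + 1\right) = -4 + \left(3 \cdot 1 + 1\right) = -4 + \left(3 + 1\right) = -4 + 4 = 0$)
$p{\left(z \right)} = 36 z$ ($p{\left(z \right)} = - 9 \left(- 4 z\right) = 36 z$)
$Y{\left(B,R \right)} = 8$ ($Y{\left(B,R \right)} = - \frac{36 \left(2 - 4\right) - 0}{9} = - \frac{36 \left(-2\right) + 0}{9} = - \frac{-72 + 0}{9} = \left(- \frac{1}{9}\right) \left(-72\right) = 8$)
$16 \left(Y{\left(0,-2 \right)} - N\right) = 16 \left(8 - 6\right) = 16 \cdot 2 = 32$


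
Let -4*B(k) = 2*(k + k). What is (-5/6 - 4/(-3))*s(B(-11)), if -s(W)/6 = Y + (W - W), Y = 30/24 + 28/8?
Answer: -57/4 ≈ -14.250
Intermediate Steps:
Y = 19/4 (Y = 30*(1/24) + 28*(1/8) = 5/4 + 7/2 = 19/4 ≈ 4.7500)
B(k) = -k (B(k) = -(k + k)/2 = -2*k/2 = -k)
s(W) = -57/2 (s(W) = -6*(19/4 + (W - W)) = -6*(19/4 + 0) = -6*19/4 = -57/2)
(-5/6 - 4/(-3))*s(B(-11)) = (-5/6 - 4/(-3))*(-57/2) = (-5*1/6 - 4*(-1/3))*(-57/2) = (-5/6 + 4/3)*(-57/2) = (1/2)*(-57/2) = -57/4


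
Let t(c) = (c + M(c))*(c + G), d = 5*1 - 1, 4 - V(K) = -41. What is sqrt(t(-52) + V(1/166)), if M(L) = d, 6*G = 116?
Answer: sqrt(1613) ≈ 40.162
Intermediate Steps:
G = 58/3 (G = (1/6)*116 = 58/3 ≈ 19.333)
V(K) = 45 (V(K) = 4 - 1*(-41) = 4 + 41 = 45)
d = 4 (d = 5 - 1 = 4)
M(L) = 4
t(c) = (4 + c)*(58/3 + c) (t(c) = (c + 4)*(c + 58/3) = (4 + c)*(58/3 + c))
sqrt(t(-52) + V(1/166)) = sqrt((232/3 + (-52)**2 + (70/3)*(-52)) + 45) = sqrt((232/3 + 2704 - 3640/3) + 45) = sqrt(1568 + 45) = sqrt(1613)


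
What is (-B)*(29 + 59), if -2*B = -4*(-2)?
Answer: 352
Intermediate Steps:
B = -4 (B = -(-2)*(-2) = -½*8 = -4)
(-B)*(29 + 59) = (-1*(-4))*(29 + 59) = 4*88 = 352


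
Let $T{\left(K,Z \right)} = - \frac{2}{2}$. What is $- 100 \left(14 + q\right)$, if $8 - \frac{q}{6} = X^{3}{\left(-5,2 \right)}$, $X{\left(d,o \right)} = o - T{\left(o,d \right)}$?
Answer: $10000$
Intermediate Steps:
$T{\left(K,Z \right)} = -1$ ($T{\left(K,Z \right)} = \left(-2\right) \frac{1}{2} = -1$)
$X{\left(d,o \right)} = 1 + o$ ($X{\left(d,o \right)} = o - -1 = o + 1 = 1 + o$)
$q = -114$ ($q = 48 - 6 \left(1 + 2\right)^{3} = 48 - 6 \cdot 3^{3} = 48 - 162 = -114$)
$- 100 \left(14 + q\right) = - 100 \left(14 - 114\right) = \left(-100\right) \left(-100\right) = 10000$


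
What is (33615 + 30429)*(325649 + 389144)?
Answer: 45778202892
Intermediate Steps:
(33615 + 30429)*(325649 + 389144) = 64044*714793 = 45778202892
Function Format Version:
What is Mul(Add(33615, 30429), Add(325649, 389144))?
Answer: 45778202892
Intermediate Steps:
Mul(Add(33615, 30429), Add(325649, 389144)) = Mul(64044, 714793) = 45778202892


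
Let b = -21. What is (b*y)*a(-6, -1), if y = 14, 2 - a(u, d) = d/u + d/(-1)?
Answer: -245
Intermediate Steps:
a(u, d) = 2 + d - d/u (a(u, d) = 2 - (d/u + d/(-1)) = 2 - (d/u + d*(-1)) = 2 - (d/u - d) = 2 - (-d + d/u) = 2 + (d - d/u) = 2 + d - d/u)
(b*y)*a(-6, -1) = (-21*14)*(2 - 1 - 1*(-1)/(-6)) = -294*(2 - 1 - 1*(-1)*(-⅙)) = -294*(2 - 1 - ⅙) = -294*⅚ = -245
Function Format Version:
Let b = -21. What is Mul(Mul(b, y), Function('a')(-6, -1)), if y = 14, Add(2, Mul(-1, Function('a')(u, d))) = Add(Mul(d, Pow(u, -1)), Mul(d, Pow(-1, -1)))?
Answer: -245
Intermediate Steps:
Function('a')(u, d) = Add(2, d, Mul(-1, d, Pow(u, -1))) (Function('a')(u, d) = Add(2, Mul(-1, Add(Mul(d, Pow(u, -1)), Mul(d, Pow(-1, -1))))) = Add(2, Mul(-1, Add(Mul(d, Pow(u, -1)), Mul(d, -1)))) = Add(2, Mul(-1, Add(Mul(d, Pow(u, -1)), Mul(-1, d)))) = Add(2, Mul(-1, Add(Mul(-1, d), Mul(d, Pow(u, -1))))) = Add(2, Add(d, Mul(-1, d, Pow(u, -1)))) = Add(2, d, Mul(-1, d, Pow(u, -1))))
Mul(Mul(b, y), Function('a')(-6, -1)) = Mul(Mul(-21, 14), Add(2, -1, Mul(-1, -1, Pow(-6, -1)))) = Mul(-294, Add(2, -1, Mul(-1, -1, Rational(-1, 6)))) = Mul(-294, Add(2, -1, Rational(-1, 6))) = Mul(-294, Rational(5, 6)) = -245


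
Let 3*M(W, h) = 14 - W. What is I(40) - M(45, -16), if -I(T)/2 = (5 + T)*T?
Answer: -10769/3 ≈ -3589.7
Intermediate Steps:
M(W, h) = 14/3 - W/3 (M(W, h) = (14 - W)/3 = 14/3 - W/3)
I(T) = -2*T*(5 + T) (I(T) = -2*(5 + T)*T = -2*T*(5 + T))
I(40) - M(45, -16) = -2*40*(5 + 40) - (14/3 - ⅓*45) = -2*40*45 - (14/3 - 15) = -3600 - 1*(-31/3) = -3600 + 31/3 = -10769/3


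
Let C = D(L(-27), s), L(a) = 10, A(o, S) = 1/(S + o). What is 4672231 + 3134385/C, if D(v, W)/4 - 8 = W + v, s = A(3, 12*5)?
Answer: 4281878999/908 ≈ 4.7157e+6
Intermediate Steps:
s = 1/63 (s = 1/(12*5 + 3) = 1/(60 + 3) = 1/63 ≈ 0.015873)
D(v, W) = 32 + 4*W + 4*v (D(v, W) = 32 + 4*(W + v) = 32 + (4*W + 4*v) = 32 + 4*W + 4*v)
C = 4540/63 (C = 32 + 4*(1/63) + 4*10 = 32 + 4/63 + 40 = 4540/63 ≈ 72.063)
4672231 + 3134385/C = 4672231 + 3134385/(4540/63) = 4672231 + 3134385*(63/4540) = 4672231 + 39493251/908 = 4281878999/908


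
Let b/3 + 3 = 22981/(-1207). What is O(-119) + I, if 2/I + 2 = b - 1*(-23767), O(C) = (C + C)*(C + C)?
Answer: 1620276075970/28604549 ≈ 56644.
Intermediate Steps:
b = -79806/1207 (b = -9 + 3*(22981/(-1207)) = -9 + 3*(22981*(-1/1207)) = -9 + 3*(-22981/1207) = -9 - 68943/1207 = -79806/1207 ≈ -66.119)
O(C) = 4*C² (O(C) = (2*C)*(2*C) = 4*C²)
I = 2414/28604549 (I = 2/(-2 + (-79806/1207 - 1*(-23767))) = 2/(-2 + (-79806/1207 + 23767)) = 2/(-2 + 28606963/1207) = 2/(28604549/1207) = 2*(1207/28604549) = 2414/28604549 ≈ 8.4392e-5)
O(-119) + I = 4*(-119)² + 2414/28604549 = 4*14161 + 2414/28604549 = 56644 + 2414/28604549 = 1620276075970/28604549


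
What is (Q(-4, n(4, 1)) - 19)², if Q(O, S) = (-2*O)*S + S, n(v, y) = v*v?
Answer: 15625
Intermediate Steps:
n(v, y) = v²
Q(O, S) = S - 2*O*S (Q(O, S) = -2*O*S + S = S - 2*O*S)
(Q(-4, n(4, 1)) - 19)² = (4²*(1 - 2*(-4)) - 19)² = (16*(1 + 8) - 19)² = (16*9 - 19)² = (144 - 19)² = 125² = 15625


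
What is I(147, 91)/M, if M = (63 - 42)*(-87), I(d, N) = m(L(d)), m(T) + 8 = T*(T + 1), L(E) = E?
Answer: -21748/1827 ≈ -11.904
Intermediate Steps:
m(T) = -8 + T*(1 + T) (m(T) = -8 + T*(T + 1) = -8 + T*(1 + T))
I(d, N) = -8 + d + d²
M = -1827 (M = 21*(-87) = -1827)
I(147, 91)/M = (-8 + 147 + 147²)/(-1827) = (-8 + 147 + 21609)*(-1/1827) = 21748*(-1/1827) = -21748/1827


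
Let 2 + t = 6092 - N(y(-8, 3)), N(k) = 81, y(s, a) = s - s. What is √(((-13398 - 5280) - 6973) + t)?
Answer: I*√19642 ≈ 140.15*I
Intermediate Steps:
y(s, a) = 0
t = 6009 (t = -2 + (6092 - 1*81) = -2 + (6092 - 81) = -2 + 6011 = 6009)
√(((-13398 - 5280) - 6973) + t) = √(((-13398 - 5280) - 6973) + 6009) = √((-18678 - 6973) + 6009) = √(-25651 + 6009) = √(-19642) = I*√19642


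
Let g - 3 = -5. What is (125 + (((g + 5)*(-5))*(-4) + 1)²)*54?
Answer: 207684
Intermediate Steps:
g = -2 (g = 3 - 5 = -2)
(125 + (((g + 5)*(-5))*(-4) + 1)²)*54 = (125 + (((-2 + 5)*(-5))*(-4) + 1)²)*54 = (125 + ((3*(-5))*(-4) + 1)²)*54 = (125 + (-15*(-4) + 1)²)*54 = (125 + (60 + 1)²)*54 = (125 + 61²)*54 = (125 + 3721)*54 = 3846*54 = 207684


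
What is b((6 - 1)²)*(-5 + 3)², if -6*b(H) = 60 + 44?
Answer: -208/3 ≈ -69.333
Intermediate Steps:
b(H) = -52/3 (b(H) = -(60 + 44)/6 = -⅙*104 = -52/3)
b((6 - 1)²)*(-5 + 3)² = -52*(-5 + 3)²/3 = -52/3*(-2)² = -52/3*4 = -208/3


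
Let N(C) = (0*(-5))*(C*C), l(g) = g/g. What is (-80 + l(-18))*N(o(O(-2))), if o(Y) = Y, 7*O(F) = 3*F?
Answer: 0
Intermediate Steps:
O(F) = 3*F/7 (O(F) = (3*F)/7 = 3*F/7)
l(g) = 1
N(C) = 0 (N(C) = 0*C² = 0)
(-80 + l(-18))*N(o(O(-2))) = (-80 + 1)*0 = -79*0 = 0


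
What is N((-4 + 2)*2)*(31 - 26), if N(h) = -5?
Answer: -25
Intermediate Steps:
N((-4 + 2)*2)*(31 - 26) = -5*(31 - 26) = -5*5 = -25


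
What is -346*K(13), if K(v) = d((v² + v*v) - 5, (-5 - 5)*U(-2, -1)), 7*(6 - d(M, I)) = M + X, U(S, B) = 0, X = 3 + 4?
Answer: 103108/7 ≈ 14730.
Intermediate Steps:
X = 7
d(M, I) = 5 - M/7 (d(M, I) = 6 - (M + 7)/7 = 6 - (7 + M)/7 = 6 + (-1 - M/7) = 5 - M/7)
K(v) = 40/7 - 2*v²/7 (K(v) = 5 - ((v² + v*v) - 5)/7 = 5 - ((v² + v²) - 5)/7 = 5 - (2*v² - 5)/7 = 5 - (-5 + 2*v²)/7 = 5 + (5/7 - 2*v²/7) = 40/7 - 2*v²/7)
-346*K(13) = -346*(40/7 - 2/7*13²) = -346*(40/7 - 2/7*169) = -346*(40/7 - 338/7) = -346*(-298/7) = 103108/7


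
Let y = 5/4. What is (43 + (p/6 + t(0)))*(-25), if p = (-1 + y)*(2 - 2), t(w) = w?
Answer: -1075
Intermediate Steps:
y = 5/4 (y = 5*(¼) = 5/4 ≈ 1.2500)
p = 0 (p = (-1 + 5/4)*(2 - 2) = (¼)*0 = 0)
(43 + (p/6 + t(0)))*(-25) = (43 + (0/6 + 0))*(-25) = (43 + ((⅙)*0 + 0))*(-25) = (43 + (0 + 0))*(-25) = (43 + 0)*(-25) = 43*(-25) = -1075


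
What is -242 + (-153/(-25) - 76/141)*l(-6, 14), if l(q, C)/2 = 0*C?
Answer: -242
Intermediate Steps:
l(q, C) = 0 (l(q, C) = 2*(0*C) = 2*0 = 0)
-242 + (-153/(-25) - 76/141)*l(-6, 14) = -242 + (-153/(-25) - 76/141)*0 = -242 + (-153*(-1/25) - 76*1/141)*0 = -242 + (153/25 - 76/141)*0 = -242 + (19673/3525)*0 = -242 + 0 = -242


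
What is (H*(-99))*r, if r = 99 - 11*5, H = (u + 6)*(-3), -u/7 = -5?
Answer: 535788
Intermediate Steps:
u = 35 (u = -7*(-5) = 35)
H = -123 (H = (35 + 6)*(-3) = 41*(-3) = -123)
r = 44 (r = 99 - 55 = 44)
(H*(-99))*r = -123*(-99)*44 = 12177*44 = 535788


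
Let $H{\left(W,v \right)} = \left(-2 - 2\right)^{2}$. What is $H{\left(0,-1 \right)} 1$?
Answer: $16$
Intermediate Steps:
$H{\left(W,v \right)} = 16$ ($H{\left(W,v \right)} = \left(-4\right)^{2} = 16$)
$H{\left(0,-1 \right)} 1 = 16 \cdot 1 = 16$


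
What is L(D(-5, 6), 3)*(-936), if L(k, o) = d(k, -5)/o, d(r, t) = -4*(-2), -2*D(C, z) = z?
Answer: -2496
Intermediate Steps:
D(C, z) = -z/2
d(r, t) = 8
L(k, o) = 8/o
L(D(-5, 6), 3)*(-936) = (8/3)*(-936) = -2496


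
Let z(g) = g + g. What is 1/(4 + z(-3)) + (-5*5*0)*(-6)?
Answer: -½ ≈ -0.50000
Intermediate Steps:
z(g) = 2*g
1/(4 + z(-3)) + (-5*5*0)*(-6) = 1/(4 + 2*(-3)) + (-5*5*0)*(-6) = 1/(4 - 6) - 25*0*(-6) = 1/(-2) + 0*(-6) = -½ + 0 = -½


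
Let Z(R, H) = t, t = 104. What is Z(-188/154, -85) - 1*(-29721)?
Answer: 29825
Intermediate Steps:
Z(R, H) = 104
Z(-188/154, -85) - 1*(-29721) = 104 - 1*(-29721) = 104 + 29721 = 29825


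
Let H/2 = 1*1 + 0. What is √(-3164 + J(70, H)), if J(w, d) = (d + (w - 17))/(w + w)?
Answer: I*√620067/14 ≈ 56.246*I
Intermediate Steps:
H = 2 (H = 2*(1*1 + 0) = 2*(1 + 0) = 2*1 = 2)
J(w, d) = (-17 + d + w)/(2*w) (J(w, d) = (d + (-17 + w))/((2*w)) = (-17 + d + w)*(1/(2*w)) = (-17 + d + w)/(2*w))
√(-3164 + J(70, H)) = √(-3164 + (½)*(-17 + 2 + 70)/70) = √(-3164 + (½)*(1/70)*55) = √(-3164 + 11/28) = √(-88581/28) = I*√620067/14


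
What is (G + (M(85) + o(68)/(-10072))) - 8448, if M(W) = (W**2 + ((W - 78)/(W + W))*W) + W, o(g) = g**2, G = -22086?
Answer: -58470375/2518 ≈ -23221.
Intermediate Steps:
M(W) = -39 + W**2 + 3*W/2 (M(W) = (W**2 + ((-78 + W)/((2*W)))*W) + W = (W**2 + ((-78 + W)*(1/(2*W)))*W) + W = (W**2 + ((-78 + W)/(2*W))*W) + W = (W**2 + (-39 + W/2)) + W = (-39 + W**2 + W/2) + W = -39 + W**2 + 3*W/2)
(G + (M(85) + o(68)/(-10072))) - 8448 = (-22086 + ((-39 + 85**2 + (3/2)*85) + 68**2/(-10072))) - 8448 = (-22086 + ((-39 + 7225 + 255/2) + 4624*(-1/10072))) - 8448 = (-22086 + (14627/2 - 578/1259)) - 8448 = (-22086 + 18414237/2518) - 8448 = -37198311/2518 - 8448 = -58470375/2518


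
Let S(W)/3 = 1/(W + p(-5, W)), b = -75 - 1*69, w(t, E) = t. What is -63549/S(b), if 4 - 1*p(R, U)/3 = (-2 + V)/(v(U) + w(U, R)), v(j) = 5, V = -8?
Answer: 389301174/139 ≈ 2.8007e+6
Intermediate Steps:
b = -144 (b = -75 - 69 = -144)
p(R, U) = 12 + 30/(5 + U) (p(R, U) = 12 - 3*(-2 - 8)/(5 + U) = 12 - (-30)/(5 + U) = 12 + 30/(5 + U))
S(W) = 3/(W + 6*(15 + 2*W)/(5 + W))
-63549/S(b) = -63549*(90 + (-144)² + 17*(-144))/(3*(5 - 144)) = -63549/(3*(-139)/(90 + 20736 - 2448)) = -63549/(3*(-139)/18378) = -63549/(3*(1/18378)*(-139)) = -63549/(-139/6126) = -63549*(-6126/139) = 389301174/139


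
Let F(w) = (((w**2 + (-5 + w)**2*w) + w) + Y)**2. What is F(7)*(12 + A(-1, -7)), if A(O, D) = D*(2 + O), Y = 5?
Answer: 39605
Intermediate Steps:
F(w) = (5 + w + w**2 + w*(-5 + w)**2)**2 (F(w) = (((w**2 + (-5 + w)**2*w) + w) + 5)**2 = (((w**2 + w*(-5 + w)**2) + w) + 5)**2 = ((w + w**2 + w*(-5 + w)**2) + 5)**2 = (5 + w + w**2 + w*(-5 + w)**2)**2)
F(7)*(12 + A(-1, -7)) = (5 + 7 + 7**2 + 7*(-5 + 7)**2)**2*(12 - 7*(2 - 1)) = (5 + 7 + 49 + 7*2**2)**2*(12 - 7*1) = (5 + 7 + 49 + 7*4)**2*(12 - 7) = (5 + 7 + 49 + 28)**2*5 = 89**2*5 = 7921*5 = 39605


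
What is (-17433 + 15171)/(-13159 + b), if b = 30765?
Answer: -1131/8803 ≈ -0.12848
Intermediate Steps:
(-17433 + 15171)/(-13159 + b) = (-17433 + 15171)/(-13159 + 30765) = -2262/17606 = -2262*1/17606 = -1131/8803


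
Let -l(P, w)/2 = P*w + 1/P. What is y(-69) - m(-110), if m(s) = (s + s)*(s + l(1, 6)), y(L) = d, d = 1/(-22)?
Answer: -600161/22 ≈ -27280.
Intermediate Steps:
d = -1/22 ≈ -0.045455
l(P, w) = -2/P - 2*P*w (l(P, w) = -2*(P*w + 1/P) = -2*(1/P + P*w) = -2/P - 2*P*w)
y(L) = -1/22
m(s) = 2*s*(-14 + s) (m(s) = (s + s)*(s + (-2/1 - 2*1*6)) = (2*s)*(s + (-2*1 - 12)) = (2*s)*(s + (-2 - 12)) = (2*s)*(s - 14) = (2*s)*(-14 + s) = 2*s*(-14 + s))
y(-69) - m(-110) = -1/22 - 2*(-110)*(-14 - 110) = -1/22 - 2*(-110)*(-124) = -1/22 - 1*27280 = -1/22 - 27280 = -600161/22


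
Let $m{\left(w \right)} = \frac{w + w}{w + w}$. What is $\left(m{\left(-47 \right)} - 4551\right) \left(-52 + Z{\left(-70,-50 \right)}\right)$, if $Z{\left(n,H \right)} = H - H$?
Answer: $236600$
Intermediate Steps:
$Z{\left(n,H \right)} = 0$
$m{\left(w \right)} = 1$ ($m{\left(w \right)} = \frac{2 w}{2 w} = 2 w \frac{1}{2 w} = 1$)
$\left(m{\left(-47 \right)} - 4551\right) \left(-52 + Z{\left(-70,-50 \right)}\right) = \left(1 - 4551\right) \left(-52 + 0\right) = \left(-4550\right) \left(-52\right) = 236600$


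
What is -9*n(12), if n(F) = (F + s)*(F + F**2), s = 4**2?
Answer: -39312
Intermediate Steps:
s = 16
n(F) = (16 + F)*(F + F**2) (n(F) = (F + 16)*(F + F**2) = (16 + F)*(F + F**2))
-9*n(12) = -108*(16 + 12**2 + 17*12) = -108*(16 + 144 + 204) = -108*364 = -9*4368 = -39312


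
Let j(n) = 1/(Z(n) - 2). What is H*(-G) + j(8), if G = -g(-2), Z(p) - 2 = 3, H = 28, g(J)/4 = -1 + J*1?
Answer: -1007/3 ≈ -335.67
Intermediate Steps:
g(J) = -4 + 4*J (g(J) = 4*(-1 + J*1) = 4*(-1 + J) = -4 + 4*J)
Z(p) = 5 (Z(p) = 2 + 3 = 5)
j(n) = ⅓ (j(n) = 1/(5 - 2) = 1/3 = ⅓)
G = 12 (G = -(-4 + 4*(-2)) = -(-4 - 8) = -1*(-12) = 12)
H*(-G) + j(8) = 28*(-1*12) + ⅓ = 28*(-12) + ⅓ = -336 + ⅓ = -1007/3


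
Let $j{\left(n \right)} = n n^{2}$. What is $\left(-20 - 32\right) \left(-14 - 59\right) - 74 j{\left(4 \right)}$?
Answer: $-940$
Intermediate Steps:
$j{\left(n \right)} = n^{3}$
$\left(-20 - 32\right) \left(-14 - 59\right) - 74 j{\left(4 \right)} = \left(-20 - 32\right) \left(-14 - 59\right) - 74 \cdot 4^{3} = \left(-52\right) \left(-73\right) - 4736 = 3796 - 4736 = -940$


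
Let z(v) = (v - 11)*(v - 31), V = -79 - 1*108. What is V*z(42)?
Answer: -63767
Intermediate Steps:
V = -187 (V = -79 - 108 = -187)
z(v) = (-31 + v)*(-11 + v) (z(v) = (-11 + v)*(-31 + v) = (-31 + v)*(-11 + v))
V*z(42) = -187*(341 + 42**2 - 42*42) = -187*(341 + 1764 - 1764) = -187*341 = -63767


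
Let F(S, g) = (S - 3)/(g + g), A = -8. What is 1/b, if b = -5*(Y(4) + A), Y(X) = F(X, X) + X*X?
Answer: -8/325 ≈ -0.024615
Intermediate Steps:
F(S, g) = (-3 + S)/(2*g) (F(S, g) = (-3 + S)/((2*g)) = (-3 + S)*(1/(2*g)) = (-3 + S)/(2*g))
Y(X) = X² + (-3 + X)/(2*X) (Y(X) = (-3 + X)/(2*X) + X*X = (-3 + X)/(2*X) + X² = X² + (-3 + X)/(2*X))
b = -325/8 (b = -5*((½)*(-3 + 4 + 2*4³)/4 - 8) = -5*((½)*(¼)*(-3 + 4 + 2*64) - 8) = -5*((½)*(¼)*(-3 + 4 + 128) - 8) = -5*((½)*(¼)*129 - 8) = -5*(129/8 - 8) = -5*65/8 = -325/8 ≈ -40.625)
1/b = 1/(-325/8) = -8/325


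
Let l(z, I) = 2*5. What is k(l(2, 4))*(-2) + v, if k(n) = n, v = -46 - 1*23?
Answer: -89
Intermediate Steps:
v = -69 (v = -46 - 23 = -69)
l(z, I) = 10
k(l(2, 4))*(-2) + v = 10*(-2) - 69 = -20 - 69 = -89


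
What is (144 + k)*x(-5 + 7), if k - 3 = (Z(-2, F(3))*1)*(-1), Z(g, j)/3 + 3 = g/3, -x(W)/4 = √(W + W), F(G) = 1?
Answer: -1264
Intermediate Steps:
x(W) = -4*√2*√W (x(W) = -4*√(W + W) = -4*√2*√W)
Z(g, j) = -9 + g (Z(g, j) = -9 + 3*(g/3) = -9 + g)
k = 14 (k = 3 + ((-9 - 2)*1)*(-1) = 3 - 11*1*(-1) = 3 - 11*(-1) = 3 + 11 = 14)
(144 + k)*x(-5 + 7) = (144 + 14)*(-4*√2*√(-5 + 7)) = 158*(-4*√2*√2) = 158*(-8) = -1264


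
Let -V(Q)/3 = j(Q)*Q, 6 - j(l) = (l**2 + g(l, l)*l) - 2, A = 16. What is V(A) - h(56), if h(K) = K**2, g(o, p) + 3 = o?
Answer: 18752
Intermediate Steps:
g(o, p) = -3 + o
j(l) = 8 - l**2 - l*(-3 + l) (j(l) = 6 - ((l**2 + (-3 + l)*l) - 2) = 6 - ((l**2 + l*(-3 + l)) - 2) = 6 - (-2 + l**2 + l*(-3 + l)) = 6 + (2 - l**2 - l*(-3 + l)) = 8 - l**2 - l*(-3 + l))
V(Q) = -3*Q*(8 - Q**2 - Q*(-3 + Q)) (V(Q) = -3*(8 - Q**2 - Q*(-3 + Q))*Q = -3*Q*(8 - Q**2 - Q*(-3 + Q)))
V(A) - h(56) = 3*16*(-8 + 16**2 + 16*(-3 + 16)) - 1*56**2 = 3*16*(-8 + 256 + 16*13) - 1*3136 = 3*16*(-8 + 256 + 208) - 3136 = 3*16*456 - 3136 = 21888 - 3136 = 18752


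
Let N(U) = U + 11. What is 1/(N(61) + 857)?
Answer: 1/929 ≈ 0.0010764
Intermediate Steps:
N(U) = 11 + U
1/(N(61) + 857) = 1/((11 + 61) + 857) = 1/(72 + 857) = 1/929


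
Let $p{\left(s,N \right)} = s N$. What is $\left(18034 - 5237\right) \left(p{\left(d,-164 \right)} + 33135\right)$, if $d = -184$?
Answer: $810190867$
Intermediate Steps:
$p{\left(s,N \right)} = N s$
$\left(18034 - 5237\right) \left(p{\left(d,-164 \right)} + 33135\right) = \left(18034 - 5237\right) \left(\left(-164\right) \left(-184\right) + 33135\right) = 12797 \left(30176 + 33135\right) = 12797 \cdot 63311 = 810190867$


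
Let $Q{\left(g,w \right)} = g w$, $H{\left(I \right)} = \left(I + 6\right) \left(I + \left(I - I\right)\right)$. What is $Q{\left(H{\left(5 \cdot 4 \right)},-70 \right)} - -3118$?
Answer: $-33282$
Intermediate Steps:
$H{\left(I \right)} = I \left(6 + I\right)$ ($H{\left(I \right)} = \left(6 + I\right) \left(I + 0\right) = \left(6 + I\right) I = I \left(6 + I\right)$)
$Q{\left(H{\left(5 \cdot 4 \right)},-70 \right)} - -3118 = 5 \cdot 4 \left(6 + 5 \cdot 4\right) \left(-70\right) - -3118 = 20 \left(6 + 20\right) \left(-70\right) + 3118 = 20 \cdot 26 \left(-70\right) + 3118 = 520 \left(-70\right) + 3118 = -36400 + 3118 = -33282$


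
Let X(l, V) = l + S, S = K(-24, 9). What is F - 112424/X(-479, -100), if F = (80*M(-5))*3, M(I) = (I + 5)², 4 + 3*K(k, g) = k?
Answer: 337272/1465 ≈ 230.22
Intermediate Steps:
K(k, g) = -4/3 + k/3
M(I) = (5 + I)²
F = 0 (F = (80*(5 - 5)²)*3 = (80*0²)*3 = (80*0)*3 = 0*3 = 0)
S = -28/3 (S = -4/3 + (⅓)*(-24) = -4/3 - 8 = -28/3 ≈ -9.3333)
X(l, V) = -28/3 + l (X(l, V) = l - 28/3 = -28/3 + l)
F - 112424/X(-479, -100) = 0 - 112424/(-28/3 - 479) = 0 - 112424/(-1465/3) = 0 - 112424*(-3/1465) = 0 + 337272/1465 = 337272/1465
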